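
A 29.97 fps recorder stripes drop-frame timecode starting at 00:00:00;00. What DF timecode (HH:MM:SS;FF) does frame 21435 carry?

00:11:55;05

Ten DF minutes hold 17982 frames, so frame 21435 lies in block 1 (frames 17982–35963) with 3453 frames into that block.
The block's first minute is 1800 frames and the rest 1798 each; 3453 frames reaches minute 1, so 1 × 18 + 1 × 2 = 20 labels have been skipped so far.
Adding those back, label number 21435 + 20 = 21455 at 30 labels/s is 715 s + 5 f = 0 h 11 min 55 s frame 5, i.e. 00:11:55;05.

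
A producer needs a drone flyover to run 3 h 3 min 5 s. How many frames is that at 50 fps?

549250 frames

3 h 3 min 5 s = 10985 s.
Frames = 10985 × 50 = 549250.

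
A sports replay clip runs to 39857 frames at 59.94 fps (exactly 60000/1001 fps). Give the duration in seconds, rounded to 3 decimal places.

664.948 seconds

Running time = 39857 × 1001/60000 = 39896857/60000 s ≈ 664.948 s.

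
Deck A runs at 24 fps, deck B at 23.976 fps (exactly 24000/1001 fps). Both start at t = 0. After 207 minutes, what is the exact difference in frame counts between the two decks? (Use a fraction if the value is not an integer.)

207 min = 12420 s.
A emits 24 × 12420 = 298080 frames; B emits 24000/1001 × 12420 = 298080000/1001.
Difference = 298080/1001 frames (≈ 297.7822); B is behind A.

298080/1001 frames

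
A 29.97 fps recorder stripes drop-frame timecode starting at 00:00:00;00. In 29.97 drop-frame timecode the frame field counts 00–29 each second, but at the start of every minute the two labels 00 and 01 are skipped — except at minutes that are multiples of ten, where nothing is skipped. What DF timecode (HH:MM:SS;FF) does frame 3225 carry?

Ten DF minutes hold 17982 frames, so frame 3225 lies in block 0 (frames 0–17981) with 3225 frames into that block.
The block's first minute is 1800 frames and the rest 1798 each; 3225 frames reaches minute 1, so 0 × 18 + 1 × 2 = 2 labels have been skipped so far.
Adding those back, label number 3225 + 2 = 3227 at 30 labels/s is 107 s + 17 f = 0 h 1 min 47 s frame 17, i.e. 00:01:47;17.

00:01:47;17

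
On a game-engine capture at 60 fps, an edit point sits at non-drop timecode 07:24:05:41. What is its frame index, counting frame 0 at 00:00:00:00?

frame 1598741

Total seconds to the label: (7 × 3600 + 24 × 60 + 5) = 26645.
Frame index = 26645 × 60 + 41 = 1598741.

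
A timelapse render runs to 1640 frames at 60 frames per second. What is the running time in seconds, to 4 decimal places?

27.3333 seconds

Running time = 1640 × 1/60 = 82/3 s ≈ 27.3333 s.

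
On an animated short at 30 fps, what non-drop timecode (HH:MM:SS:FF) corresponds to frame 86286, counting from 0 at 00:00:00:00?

00:47:56:06

86286 ÷ 30 = 2876 full seconds, remainder 6 frames.
2876 s = 0 h 47 min 56 s.
Timecode: 00:47:56:06.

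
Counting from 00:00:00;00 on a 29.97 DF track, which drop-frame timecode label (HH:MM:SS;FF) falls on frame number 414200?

03:50:20;14

Ten DF minutes hold 17982 frames, so frame 414200 lies in block 23 (frames 413586–431567) with 614 frames into that block.
The block's first minute is 1800 frames and the rest 1798 each; 614 frames reaches minute 0, so 23 × 18 + 0 × 2 = 414 labels have been skipped so far.
Adding those back, label number 414200 + 414 = 414614 at 30 labels/s is 13820 s + 14 f = 3 h 50 min 20 s frame 14, i.e. 03:50:20;14.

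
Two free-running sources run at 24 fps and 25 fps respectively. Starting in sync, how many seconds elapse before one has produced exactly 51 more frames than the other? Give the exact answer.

51 seconds

The gap grows by |25 − 24| = 1 frame per second.
Time for a 51-frame gap: 51 ÷ (1) = 51 s.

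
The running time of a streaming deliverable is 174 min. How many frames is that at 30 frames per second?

174 min = 10440 s.
Frames = 10440 × 30 = 313200.

313200 frames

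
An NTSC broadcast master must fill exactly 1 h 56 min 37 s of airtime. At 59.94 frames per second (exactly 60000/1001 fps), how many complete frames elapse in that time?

419400 frames

1 h 56 min 37 s = 6997 s.
Frames = 6997 × 60000/1001 = 419820000/1001 ≈ 419400.5994.
Complete frames: 419400.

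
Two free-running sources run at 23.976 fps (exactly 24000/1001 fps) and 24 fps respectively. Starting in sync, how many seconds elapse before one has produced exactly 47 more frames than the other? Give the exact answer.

47047/24 seconds

The gap grows by |24 − 24000/1001| = 24/1001 frames per second.
Time for a 47-frame gap: 47 ÷ (24/1001) = 47047/24 s.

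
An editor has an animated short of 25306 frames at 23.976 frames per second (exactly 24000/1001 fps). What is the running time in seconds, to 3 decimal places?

1055.471 seconds

Running time = 25306 × 1001/24000 = 12665653/12000 s ≈ 1055.471 s.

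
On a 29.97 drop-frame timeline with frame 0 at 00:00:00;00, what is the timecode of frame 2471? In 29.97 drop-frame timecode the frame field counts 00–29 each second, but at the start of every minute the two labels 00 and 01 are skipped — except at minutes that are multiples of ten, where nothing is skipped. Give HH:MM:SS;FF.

00:01:22;13

Ten DF minutes hold 17982 frames, so frame 2471 lies in block 0 (frames 0–17981) with 2471 frames into that block.
The block's first minute is 1800 frames and the rest 1798 each; 2471 frames reaches minute 1, so 0 × 18 + 1 × 2 = 2 labels have been skipped so far.
Adding those back, label number 2471 + 2 = 2473 at 30 labels/s is 82 s + 13 f = 0 h 1 min 22 s frame 13, i.e. 00:01:22;13.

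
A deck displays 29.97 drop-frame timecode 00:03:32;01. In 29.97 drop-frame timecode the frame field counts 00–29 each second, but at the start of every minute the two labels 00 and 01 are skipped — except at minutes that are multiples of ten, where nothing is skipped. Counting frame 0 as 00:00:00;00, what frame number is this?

As if non-drop at 30 labels/s: (0 × 3600 + 3 × 60 + 32) × 30 + 1 = 6361.
Minute boundaries passed: 3; those not divisible by 10: 3 − 0 = 3; dropped labels = 2 × 3 = 6.
Actual frame index = 6361 − 6 = 6355.

6355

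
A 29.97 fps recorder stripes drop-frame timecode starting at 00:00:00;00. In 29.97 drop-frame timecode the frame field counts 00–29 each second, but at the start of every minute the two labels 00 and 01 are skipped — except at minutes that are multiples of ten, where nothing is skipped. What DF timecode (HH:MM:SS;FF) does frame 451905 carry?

Ten DF minutes hold 17982 frames, so frame 451905 lies in block 25 (frames 449550–467531) with 2355 frames into that block.
The block's first minute is 1800 frames and the rest 1798 each; 2355 frames reaches minute 1, so 25 × 18 + 1 × 2 = 452 labels have been skipped so far.
Adding those back, label number 451905 + 452 = 452357 at 30 labels/s is 15078 s + 17 f = 4 h 11 min 18 s frame 17, i.e. 04:11:18;17.

04:11:18;17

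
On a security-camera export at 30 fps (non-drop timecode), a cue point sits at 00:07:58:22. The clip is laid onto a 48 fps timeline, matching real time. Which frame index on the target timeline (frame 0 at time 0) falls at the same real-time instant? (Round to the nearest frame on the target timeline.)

frame 22979

Source frame index: (0×3600 + 7×60 + 58) × 30 + 22 = 14362.
Real time: 14362 / (30) = 7181/15 s.
Target frame: (7181/15) × (48) = 114896/5 ≈ 22979.200 → 22979.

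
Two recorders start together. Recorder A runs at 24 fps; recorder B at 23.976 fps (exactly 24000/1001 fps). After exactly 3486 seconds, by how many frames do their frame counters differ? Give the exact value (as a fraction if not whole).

11952/143 frames

A emits 24 × 3486 = 83664 frames; B emits 24000/1001 × 3486 = 11952000/143.
Difference = 11952/143 frames (≈ 83.5804); B is behind A.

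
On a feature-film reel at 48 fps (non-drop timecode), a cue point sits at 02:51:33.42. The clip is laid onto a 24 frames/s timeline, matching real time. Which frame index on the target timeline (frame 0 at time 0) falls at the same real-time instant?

frame 247053

Source frame index: (2×3600 + 51×60 + 33) × 48 + 42 = 494106.
Real time: 494106 / (48) = 82351/8 s.
Target frame: (82351/8) × (24) = 247053.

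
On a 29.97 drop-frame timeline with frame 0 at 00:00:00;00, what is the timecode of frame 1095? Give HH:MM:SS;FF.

00:00:36;15

Each 10-minute DF block holds 10 × 60 × 30 − 9 × 2 = 17982 frames. 1095 ÷ 17982 → 0 full blocks, remainder 1095.
Within the partial block the first minute is 1800 frames and each further minute 1798, so 0 further minute boundaries passed. Total skipped labels = 18 × 0 + 2 × 0 = 0.
Non-drop label index = 1095 + 0 = 1095; at 30 labels/s that is 00:00:36:15, i.e. DF 00:00:36;15.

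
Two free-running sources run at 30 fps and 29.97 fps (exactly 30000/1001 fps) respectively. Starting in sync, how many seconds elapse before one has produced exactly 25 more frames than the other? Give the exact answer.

The gap grows by |30000/1001 − 30| = 30/1001 frames per second.
Time for a 25-frame gap: 25 ÷ (30/1001) = 5005/6 s.

5005/6 seconds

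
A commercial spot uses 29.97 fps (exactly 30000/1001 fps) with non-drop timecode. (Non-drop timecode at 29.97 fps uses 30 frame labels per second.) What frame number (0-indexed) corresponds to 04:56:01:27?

frame 532857

Total seconds to the label: (4 × 3600 + 56 × 60 + 1) = 17761.
Frame index = 17761 × 30 + 27 = 532857.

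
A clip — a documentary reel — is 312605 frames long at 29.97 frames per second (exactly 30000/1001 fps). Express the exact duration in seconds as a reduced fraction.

Running time = 312605 ÷ (30000/1001) = 312605 × 1001/30000 = 62583521/6000 s.

62583521/6000 seconds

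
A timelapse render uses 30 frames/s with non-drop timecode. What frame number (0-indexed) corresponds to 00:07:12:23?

frame 12983

Total seconds to the label: (0 × 3600 + 7 × 60 + 12) = 432.
Frame index = 432 × 30 + 23 = 12983.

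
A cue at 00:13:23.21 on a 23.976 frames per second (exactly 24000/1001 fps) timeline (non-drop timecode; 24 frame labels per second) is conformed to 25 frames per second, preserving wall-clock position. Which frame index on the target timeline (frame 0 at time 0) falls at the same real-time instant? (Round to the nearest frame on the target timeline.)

Source frame index: (0×3600 + 13×60 + 23) × 24 + 21 = 19293.
Real time: 19293 / (24000/1001) = 6437431/8000 s.
Target frame: (6437431/8000) × (25) = 6437431/320 ≈ 20116.972 → 20117.

frame 20117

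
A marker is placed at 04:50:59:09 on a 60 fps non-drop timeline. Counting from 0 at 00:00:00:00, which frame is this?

frame 1047549

Total seconds to the label: (4 × 3600 + 50 × 60 + 59) = 17459.
Frame index = 17459 × 60 + 9 = 1047549.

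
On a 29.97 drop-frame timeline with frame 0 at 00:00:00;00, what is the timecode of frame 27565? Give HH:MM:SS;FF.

Ten DF minutes hold 17982 frames, so frame 27565 lies in block 1 (frames 17982–35963) with 9583 frames into that block.
The block's first minute is 1800 frames and the rest 1798 each; 9583 frames reaches minute 5, so 1 × 18 + 5 × 2 = 28 labels have been skipped so far.
Adding those back, label number 27565 + 28 = 27593 at 30 labels/s is 919 s + 23 f = 0 h 15 min 19 s frame 23, i.e. 00:15:19;23.

00:15:19;23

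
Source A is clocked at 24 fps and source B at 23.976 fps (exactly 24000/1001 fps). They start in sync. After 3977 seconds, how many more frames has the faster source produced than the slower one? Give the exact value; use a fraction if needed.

95448/1001 frames

A emits 24 × 3977 = 95448 frames; B emits 24000/1001 × 3977 = 95448000/1001.
Difference = 95448/1001 frames (≈ 95.3526); B is behind A.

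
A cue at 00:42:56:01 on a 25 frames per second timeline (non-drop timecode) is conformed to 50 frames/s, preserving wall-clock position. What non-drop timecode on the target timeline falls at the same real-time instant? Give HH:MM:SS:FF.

00:42:56:02

Source frame index: (0×3600 + 42×60 + 56) × 25 + 1 = 64401.
Real time: 64401 / (25) = 64401/25 s.
Target frame: (64401/25) × (50) = 128802.
At 50 labels/s: frame 128802 → 00:42:56:02.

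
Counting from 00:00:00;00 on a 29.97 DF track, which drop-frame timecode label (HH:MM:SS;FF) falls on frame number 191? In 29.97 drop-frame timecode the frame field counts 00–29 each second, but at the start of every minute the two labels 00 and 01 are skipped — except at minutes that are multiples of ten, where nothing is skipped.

Ten DF minutes hold 17982 frames, so frame 191 lies in block 0 (frames 0–17981) with 191 frames into that block.
The block's first minute is 1800 frames and the rest 1798 each; 191 frames reaches minute 0, so 0 × 18 + 0 × 2 = 0 labels have been skipped so far.
Adding those back, label number 191 + 0 = 191 at 30 labels/s is 6 s + 11 f = 0 h 0 min 6 s frame 11, i.e. 00:00:06;11.

00:00:06;11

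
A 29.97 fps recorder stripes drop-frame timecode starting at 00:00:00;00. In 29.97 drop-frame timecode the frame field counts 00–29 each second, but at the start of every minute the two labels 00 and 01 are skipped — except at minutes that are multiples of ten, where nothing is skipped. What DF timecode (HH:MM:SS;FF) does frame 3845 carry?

00:02:08;09

Ten DF minutes hold 17982 frames, so frame 3845 lies in block 0 (frames 0–17981) with 3845 frames into that block.
The block's first minute is 1800 frames and the rest 1798 each; 3845 frames reaches minute 2, so 0 × 18 + 2 × 2 = 4 labels have been skipped so far.
Adding those back, label number 3845 + 4 = 3849 at 30 labels/s is 128 s + 9 f = 0 h 2 min 8 s frame 9, i.e. 00:02:08;09.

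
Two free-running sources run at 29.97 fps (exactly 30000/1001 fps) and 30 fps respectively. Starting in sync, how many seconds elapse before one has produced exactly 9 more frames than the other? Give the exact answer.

The gap grows by |30 − 30000/1001| = 30/1001 frames per second.
Time for a 9-frame gap: 9 ÷ (30/1001) = 300.3 s.

300.3 seconds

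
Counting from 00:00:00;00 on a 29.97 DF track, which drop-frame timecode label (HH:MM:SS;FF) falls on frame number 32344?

Ten DF minutes hold 17982 frames, so frame 32344 lies in block 1 (frames 17982–35963) with 14362 frames into that block.
The block's first minute is 1800 frames and the rest 1798 each; 14362 frames reaches minute 7, so 1 × 18 + 7 × 2 = 32 labels have been skipped so far.
Adding those back, label number 32344 + 32 = 32376 at 30 labels/s is 1079 s + 6 f = 0 h 17 min 59 s frame 6, i.e. 00:17:59;06.

00:17:59;06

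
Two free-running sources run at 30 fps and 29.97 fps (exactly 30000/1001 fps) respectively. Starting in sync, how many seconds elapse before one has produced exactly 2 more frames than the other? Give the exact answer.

1001/15 seconds

The gap grows by |30000/1001 − 30| = 30/1001 frames per second.
Time for a 2-frame gap: 2 ÷ (30/1001) = 1001/15 s.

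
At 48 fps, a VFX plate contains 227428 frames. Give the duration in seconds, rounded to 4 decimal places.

Running time = 227428 × 1/48 = 56857/12 s ≈ 4738.0833 s.

4738.0833 seconds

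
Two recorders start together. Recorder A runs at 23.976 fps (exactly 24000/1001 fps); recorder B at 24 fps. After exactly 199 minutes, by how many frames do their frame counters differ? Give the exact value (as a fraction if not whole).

286560/1001 frames

199 min = 11940 s.
A emits 24000/1001 × 11940 = 286560000/1001 frames; B emits 24 × 11940 = 286560.
Difference = 286560/1001 frames (≈ 286.2737); B is ahead of A.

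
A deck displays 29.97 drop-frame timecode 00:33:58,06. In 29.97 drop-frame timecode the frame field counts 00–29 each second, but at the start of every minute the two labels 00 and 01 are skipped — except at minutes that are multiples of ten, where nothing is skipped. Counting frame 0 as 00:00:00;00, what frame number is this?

Complete 10-minute blocks: 3, each 17982 frames → 53946.
Remaining 3 whole minutes in the current block: 1800 + 2 × 1798 = 5396 frames.
Within the current minute: 58 × 30 + 6 − 2 = 1744 (labels ;00/;01 skipped at this minute). Total = 53946 + 5396 + 1744 = 61086.

61086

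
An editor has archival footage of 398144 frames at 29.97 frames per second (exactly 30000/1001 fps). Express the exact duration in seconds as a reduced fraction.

24908884/1875 seconds

Running time = 398144 ÷ (30000/1001) = 398144 × 1001/30000 = 24908884/1875 s.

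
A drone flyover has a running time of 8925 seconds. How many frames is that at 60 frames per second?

535500 frames

Frames = 8925 × 60 = 535500.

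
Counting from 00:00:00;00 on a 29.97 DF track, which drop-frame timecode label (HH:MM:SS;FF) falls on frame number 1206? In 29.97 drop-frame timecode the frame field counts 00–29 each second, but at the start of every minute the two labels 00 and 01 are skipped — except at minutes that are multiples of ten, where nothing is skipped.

00:00:40;06

Ten DF minutes hold 17982 frames, so frame 1206 lies in block 0 (frames 0–17981) with 1206 frames into that block.
The block's first minute is 1800 frames and the rest 1798 each; 1206 frames reaches minute 0, so 0 × 18 + 0 × 2 = 0 labels have been skipped so far.
Adding those back, label number 1206 + 0 = 1206 at 30 labels/s is 40 s + 6 f = 0 h 0 min 40 s frame 6, i.e. 00:00:40;06.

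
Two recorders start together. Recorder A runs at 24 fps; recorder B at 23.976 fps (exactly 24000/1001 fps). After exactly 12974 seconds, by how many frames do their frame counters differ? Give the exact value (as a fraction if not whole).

23952/77 frames

A emits 24 × 12974 = 311376 frames; B emits 24000/1001 × 12974 = 23952000/77.
Difference = 23952/77 frames (≈ 311.0649); B is behind A.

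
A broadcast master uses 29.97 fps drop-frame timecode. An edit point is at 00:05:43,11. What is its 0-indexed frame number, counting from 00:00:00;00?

Complete 10-minute blocks: 0, each 17982 frames → 0.
Remaining 5 whole minutes in the current block: 1800 + 4 × 1798 = 8992 frames.
Within the current minute: 43 × 30 + 11 − 2 = 1299 (labels ;00/;01 skipped at this minute). Total = 0 + 8992 + 1299 = 10291.

10291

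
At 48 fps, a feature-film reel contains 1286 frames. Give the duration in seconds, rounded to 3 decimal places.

26.792 seconds

Running time = 1286 × 1/48 = 643/24 s ≈ 26.792 s.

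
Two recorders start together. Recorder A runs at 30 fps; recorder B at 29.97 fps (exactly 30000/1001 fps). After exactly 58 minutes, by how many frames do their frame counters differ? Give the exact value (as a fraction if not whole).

58 min = 3480 s.
A emits 30 × 3480 = 104400 frames; B emits 30000/1001 × 3480 = 104400000/1001.
Difference = 104400/1001 frames (≈ 104.2957); B is behind A.

104400/1001 frames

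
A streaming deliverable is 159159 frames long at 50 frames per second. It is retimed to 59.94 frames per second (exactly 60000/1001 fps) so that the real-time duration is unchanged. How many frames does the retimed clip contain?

190800 frames

Target frames = source frames × (target rate / source rate) = 159159 × (60000/1001)/(50) = 159159 × 1200/1001 = 190800.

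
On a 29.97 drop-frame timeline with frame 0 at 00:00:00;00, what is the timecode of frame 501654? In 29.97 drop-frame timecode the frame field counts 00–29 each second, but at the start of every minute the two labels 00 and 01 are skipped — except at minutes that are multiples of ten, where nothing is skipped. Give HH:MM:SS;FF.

Ten DF minutes hold 17982 frames, so frame 501654 lies in block 27 (frames 485514–503495) with 16140 frames into that block.
The block's first minute is 1800 frames and the rest 1798 each; 16140 frames reaches minute 8, so 27 × 18 + 8 × 2 = 502 labels have been skipped so far.
Adding those back, label number 501654 + 502 = 502156 at 30 labels/s is 16738 s + 16 f = 4 h 38 min 58 s frame 16, i.e. 04:38:58;16.

04:38:58;16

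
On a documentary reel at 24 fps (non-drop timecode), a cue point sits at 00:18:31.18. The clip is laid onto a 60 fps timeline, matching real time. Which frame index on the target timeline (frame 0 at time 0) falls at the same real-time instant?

frame 66705

Source frame index: (0×3600 + 18×60 + 31) × 24 + 18 = 26682.
Real time: 26682 / (24) = 4447/4 s.
Target frame: (4447/4) × (60) = 66705.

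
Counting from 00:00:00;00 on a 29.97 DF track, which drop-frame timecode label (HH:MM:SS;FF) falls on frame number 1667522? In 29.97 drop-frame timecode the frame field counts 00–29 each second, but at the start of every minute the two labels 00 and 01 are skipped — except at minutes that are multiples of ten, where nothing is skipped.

Ten DF minutes hold 17982 frames, so frame 1667522 lies in block 92 (frames 1654344–1672325) with 13178 frames into that block.
The block's first minute is 1800 frames and the rest 1798 each; 13178 frames reaches minute 7, so 92 × 18 + 7 × 2 = 1670 labels have been skipped so far.
Adding those back, label number 1667522 + 1670 = 1669192 at 30 labels/s is 55639 s + 22 f = 15 h 27 min 19 s frame 22, i.e. 15:27:19;22.

15:27:19;22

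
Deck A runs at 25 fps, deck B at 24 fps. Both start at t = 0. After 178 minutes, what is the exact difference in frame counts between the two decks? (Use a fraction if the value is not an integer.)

178 min = 10680 s.
A emits 25 × 10680 = 267000 frames; B emits 24 × 10680 = 256320.
Difference = 10680 frames; B is behind A.

10680 frames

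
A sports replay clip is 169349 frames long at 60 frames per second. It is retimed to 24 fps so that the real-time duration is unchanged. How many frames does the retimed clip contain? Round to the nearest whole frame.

67740 frames

Frames at target rate = 169349 × (24) / (60) = 338698/5 ≈ 67739.600.
Nearest whole frame: 67740.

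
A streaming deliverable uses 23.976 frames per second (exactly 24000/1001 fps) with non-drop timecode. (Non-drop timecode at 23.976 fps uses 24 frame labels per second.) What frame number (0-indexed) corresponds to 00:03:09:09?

frame 4545

Total seconds to the label: (0 × 3600 + 3 × 60 + 9) = 189.
Frame index = 189 × 24 + 9 = 4545.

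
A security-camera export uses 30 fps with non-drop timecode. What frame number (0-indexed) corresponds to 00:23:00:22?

Total seconds to the label: (0 × 3600 + 23 × 60 + 0) = 1380.
Frame index = 1380 × 30 + 22 = 41422.

41422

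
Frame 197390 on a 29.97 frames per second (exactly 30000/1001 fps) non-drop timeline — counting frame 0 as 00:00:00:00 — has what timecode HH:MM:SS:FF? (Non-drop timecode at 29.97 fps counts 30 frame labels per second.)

01:49:39:20

197390 ÷ 30 = 6579 full seconds, remainder 20 frames.
6579 s = 1 h 49 min 39 s.
Timecode: 01:49:39:20.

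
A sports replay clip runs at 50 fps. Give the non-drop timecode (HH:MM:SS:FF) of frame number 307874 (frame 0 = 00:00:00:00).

307874 ÷ 50 = 6157 full seconds, remainder 24 frames.
6157 s = 1 h 42 min 37 s.
Timecode: 01:42:37:24.

01:42:37:24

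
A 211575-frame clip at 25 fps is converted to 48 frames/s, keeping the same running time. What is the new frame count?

406224 frames

Target frames = source frames × (target rate / source rate) = 211575 × (48)/(25) = 211575 × 48/25 = 406224.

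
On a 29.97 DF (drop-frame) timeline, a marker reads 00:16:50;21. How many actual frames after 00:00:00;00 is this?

30291

As if non-drop at 30 labels/s: (0 × 3600 + 16 × 60 + 50) × 30 + 21 = 30321.
Minute boundaries passed: 16; those not divisible by 10: 16 − 1 = 15; dropped labels = 2 × 15 = 30.
Actual frame index = 30321 − 30 = 30291.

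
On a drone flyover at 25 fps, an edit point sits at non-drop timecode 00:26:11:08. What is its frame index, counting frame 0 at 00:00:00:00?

Total seconds to the label: (0 × 3600 + 26 × 60 + 11) = 1571.
Frame index = 1571 × 25 + 8 = 39283.

frame 39283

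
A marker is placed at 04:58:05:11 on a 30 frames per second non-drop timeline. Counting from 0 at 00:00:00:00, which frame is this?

frame 536561

Total seconds to the label: (4 × 3600 + 58 × 60 + 5) = 17885.
Frame index = 17885 × 30 + 11 = 536561.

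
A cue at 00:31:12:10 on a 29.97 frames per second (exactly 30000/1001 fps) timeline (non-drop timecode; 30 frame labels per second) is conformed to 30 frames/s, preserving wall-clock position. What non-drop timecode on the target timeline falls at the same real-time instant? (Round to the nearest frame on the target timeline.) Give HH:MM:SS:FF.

00:31:14:06

Source frame index: (0×3600 + 31×60 + 12) × 30 + 10 = 56170.
Real time: 56170 / (30000/1001) = 5622617/3000 s.
Target frame: (5622617/3000) × (30) = 5622617/100 ≈ 56226.170 → 56226.
At 30 labels/s: frame 56226 → 00:31:14:06.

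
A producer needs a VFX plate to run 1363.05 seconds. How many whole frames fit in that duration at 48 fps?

65426 frames

Frames = 1363.05 × 48 = 327132/5 ≈ 65426.4000.
Complete frames: 65426.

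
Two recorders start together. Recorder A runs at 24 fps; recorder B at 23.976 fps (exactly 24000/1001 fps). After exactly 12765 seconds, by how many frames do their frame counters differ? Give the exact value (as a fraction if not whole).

A emits 24 × 12765 = 306360 frames; B emits 24000/1001 × 12765 = 306360000/1001.
Difference = 306360/1001 frames (≈ 306.0539); B is behind A.

306360/1001 frames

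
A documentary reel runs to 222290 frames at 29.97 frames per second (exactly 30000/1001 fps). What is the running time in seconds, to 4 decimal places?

Running time = 222290 × 1001/30000 = 22251229/3000 s ≈ 7417.0763 s.

7417.0763 seconds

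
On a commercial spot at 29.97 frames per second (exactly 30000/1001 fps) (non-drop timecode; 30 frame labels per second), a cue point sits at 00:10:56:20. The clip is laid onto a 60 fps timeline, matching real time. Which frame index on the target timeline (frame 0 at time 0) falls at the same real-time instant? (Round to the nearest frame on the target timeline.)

frame 39439

Source frame index: (0×3600 + 10×60 + 56) × 30 + 20 = 19700.
Real time: 19700 / (30000/1001) = 197197/300 s.
Target frame: (197197/300) × (60) = 197197/5 ≈ 39439.400 → 39439.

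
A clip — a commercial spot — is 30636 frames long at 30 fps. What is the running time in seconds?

Running time = 30636 / (30) = 1021.2 s.

1021.2 seconds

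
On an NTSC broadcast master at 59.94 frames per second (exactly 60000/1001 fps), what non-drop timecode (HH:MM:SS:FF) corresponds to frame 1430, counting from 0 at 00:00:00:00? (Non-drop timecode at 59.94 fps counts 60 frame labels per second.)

1430 ÷ 60 = 23 full seconds, remainder 50 frames.
23 s = 0 h 0 min 23 s.
Timecode: 00:00:23:50.

00:00:23:50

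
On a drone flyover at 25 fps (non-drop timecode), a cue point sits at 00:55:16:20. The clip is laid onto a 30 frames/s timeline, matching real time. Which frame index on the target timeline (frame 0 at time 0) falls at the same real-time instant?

frame 99504

Source frame index: (0×3600 + 55×60 + 16) × 25 + 20 = 82920.
Real time: 82920 / (25) = 16584/5 s.
Target frame: (16584/5) × (30) = 99504.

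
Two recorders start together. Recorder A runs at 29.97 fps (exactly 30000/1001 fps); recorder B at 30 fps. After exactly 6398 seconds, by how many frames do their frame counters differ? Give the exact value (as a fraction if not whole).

A emits 30000/1001 × 6398 = 27420000/143 frames; B emits 30 × 6398 = 191940.
Difference = 27420/143 frames (≈ 191.7483); B is ahead of A.

27420/143 frames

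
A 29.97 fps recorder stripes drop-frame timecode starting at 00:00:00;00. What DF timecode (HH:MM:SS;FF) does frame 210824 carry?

Each 10-minute DF block holds 10 × 60 × 30 − 9 × 2 = 17982 frames. 210824 ÷ 17982 → 11 full blocks, remainder 13022.
Within the partial block the first minute is 1800 frames and each further minute 1798, so 7 further minute boundaries passed. Total skipped labels = 18 × 11 + 2 × 7 = 212.
Non-drop label index = 210824 + 212 = 211036; at 30 labels/s that is 01:57:14:16, i.e. DF 01:57:14;16.

01:57:14;16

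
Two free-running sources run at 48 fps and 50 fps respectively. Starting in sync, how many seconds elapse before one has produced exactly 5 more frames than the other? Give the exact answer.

The gap grows by |50 − 48| = 2 frames per second.
Time for a 5-frame gap: 5 ÷ (2) = 2.5 s.

2.5 seconds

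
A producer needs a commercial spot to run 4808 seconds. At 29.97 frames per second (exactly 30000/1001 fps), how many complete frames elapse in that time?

144095 frames

Frames = 4808 × 30000/1001 = 144240000/1001 ≈ 144095.9041.
Complete frames: 144095.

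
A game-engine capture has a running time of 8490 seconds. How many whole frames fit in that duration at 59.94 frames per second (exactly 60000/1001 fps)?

508891 frames

Frames = 8490 × 60000/1001 = 509400000/1001 ≈ 508891.1089.
Complete frames: 508891.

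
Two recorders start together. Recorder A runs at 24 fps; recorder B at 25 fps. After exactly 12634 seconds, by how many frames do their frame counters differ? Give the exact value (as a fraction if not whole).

12634 frames

A emits 24 × 12634 = 303216 frames; B emits 25 × 12634 = 315850.
Difference = 12634 frames; B is ahead of A.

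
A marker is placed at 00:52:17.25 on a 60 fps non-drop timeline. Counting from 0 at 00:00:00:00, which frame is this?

188245

Total seconds to the label: (0 × 3600 + 52 × 60 + 17) = 3137.
Frame index = 3137 × 60 + 25 = 188245.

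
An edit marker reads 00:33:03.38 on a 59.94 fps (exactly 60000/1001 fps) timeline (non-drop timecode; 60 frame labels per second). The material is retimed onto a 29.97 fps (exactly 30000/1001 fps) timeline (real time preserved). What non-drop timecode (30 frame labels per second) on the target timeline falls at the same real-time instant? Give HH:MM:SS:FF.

00:33:03:19

Source frame index: (0×3600 + 33×60 + 3) × 60 + 38 = 119018.
Real time: 119018 / (60000/1001) = 59568509/30000 s.
Target frame: (59568509/30000) × (30000/1001) = 59509.
At 30 labels/s: frame 59509 → 00:33:03:19.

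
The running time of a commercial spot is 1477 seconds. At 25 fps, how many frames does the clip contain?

Frames = 1477 × 25 = 36925.

36925 frames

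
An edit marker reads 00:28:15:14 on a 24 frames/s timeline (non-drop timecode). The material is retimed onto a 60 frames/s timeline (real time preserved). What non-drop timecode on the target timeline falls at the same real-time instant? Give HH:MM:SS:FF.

00:28:15:35

Source frame index: (0×3600 + 28×60 + 15) × 24 + 14 = 40694.
Real time: 40694 / (24) = 20347/12 s.
Target frame: (20347/12) × (60) = 101735.
At 60 labels/s: frame 101735 → 00:28:15:35.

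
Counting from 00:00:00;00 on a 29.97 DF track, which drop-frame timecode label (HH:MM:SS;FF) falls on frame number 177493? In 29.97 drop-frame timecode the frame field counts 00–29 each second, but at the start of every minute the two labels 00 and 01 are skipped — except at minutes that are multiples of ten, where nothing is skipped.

Ten DF minutes hold 17982 frames, so frame 177493 lies in block 9 (frames 161838–179819) with 15655 frames into that block.
The block's first minute is 1800 frames and the rest 1798 each; 15655 frames reaches minute 8, so 9 × 18 + 8 × 2 = 178 labels have been skipped so far.
Adding those back, label number 177493 + 178 = 177671 at 30 labels/s is 5922 s + 11 f = 1 h 38 min 42 s frame 11, i.e. 01:38:42;11.

01:38:42;11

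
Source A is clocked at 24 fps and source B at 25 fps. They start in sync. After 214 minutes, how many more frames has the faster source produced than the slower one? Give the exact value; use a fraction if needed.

12840 frames

214 min = 12840 s.
A emits 24 × 12840 = 308160 frames; B emits 25 × 12840 = 321000.
Difference = 12840 frames; B is ahead of A.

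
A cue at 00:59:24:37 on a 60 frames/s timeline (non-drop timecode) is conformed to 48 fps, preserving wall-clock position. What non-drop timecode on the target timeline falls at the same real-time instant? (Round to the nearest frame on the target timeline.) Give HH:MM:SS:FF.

00:59:24:30

Source frame index: (0×3600 + 59×60 + 24) × 60 + 37 = 213877.
Real time: 213877 / (60) = 213877/60 s.
Target frame: (213877/60) × (48) = 855508/5 ≈ 171101.600 → 171102.
At 48 labels/s: frame 171102 → 00:59:24:30.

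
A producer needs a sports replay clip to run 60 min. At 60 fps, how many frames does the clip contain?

216000 frames

60 min = 3600 s.
Frames = 3600 × 60 = 216000.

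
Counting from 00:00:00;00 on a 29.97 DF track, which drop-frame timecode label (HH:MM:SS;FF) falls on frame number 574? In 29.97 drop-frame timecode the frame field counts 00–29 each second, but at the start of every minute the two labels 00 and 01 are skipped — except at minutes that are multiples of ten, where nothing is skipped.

Ten DF minutes hold 17982 frames, so frame 574 lies in block 0 (frames 0–17981) with 574 frames into that block.
The block's first minute is 1800 frames and the rest 1798 each; 574 frames reaches minute 0, so 0 × 18 + 0 × 2 = 0 labels have been skipped so far.
Adding those back, label number 574 + 0 = 574 at 30 labels/s is 19 s + 4 f = 0 h 0 min 19 s frame 4, i.e. 00:00:19;04.

00:00:19;04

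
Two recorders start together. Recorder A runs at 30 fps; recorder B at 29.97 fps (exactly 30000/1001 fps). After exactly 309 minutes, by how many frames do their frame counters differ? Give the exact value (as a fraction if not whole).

556200/1001 frames

309 min = 18540 s.
A emits 30 × 18540 = 556200 frames; B emits 30000/1001 × 18540 = 556200000/1001.
Difference = 556200/1001 frames (≈ 555.6444); B is behind A.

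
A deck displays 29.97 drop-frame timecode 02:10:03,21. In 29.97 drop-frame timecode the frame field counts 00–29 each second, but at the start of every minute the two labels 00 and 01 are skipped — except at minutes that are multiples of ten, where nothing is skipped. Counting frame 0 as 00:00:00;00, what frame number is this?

As if non-drop at 30 labels/s: (2 × 3600 + 10 × 60 + 3) × 30 + 21 = 234111.
Minute boundaries passed: 130; those not divisible by 10: 130 − 13 = 117; dropped labels = 2 × 117 = 234.
Actual frame index = 234111 − 234 = 233877.

233877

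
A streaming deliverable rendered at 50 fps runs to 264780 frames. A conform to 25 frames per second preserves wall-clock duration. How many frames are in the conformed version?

Target frames = source frames × (target rate / source rate) = 264780 × (25)/(50) = 264780 × 1/2 = 132390.

132390 frames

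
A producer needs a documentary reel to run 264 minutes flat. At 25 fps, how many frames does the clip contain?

396000 frames

264 min = 15840 s.
Frames = 15840 × 25 = 396000.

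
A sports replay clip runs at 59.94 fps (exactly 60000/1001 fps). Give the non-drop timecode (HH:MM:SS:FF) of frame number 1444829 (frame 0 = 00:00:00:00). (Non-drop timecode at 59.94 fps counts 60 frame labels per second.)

1444829 ÷ 60 = 24080 full seconds, remainder 29 frames.
24080 s = 6 h 41 min 20 s.
Timecode: 06:41:20:29.

06:41:20:29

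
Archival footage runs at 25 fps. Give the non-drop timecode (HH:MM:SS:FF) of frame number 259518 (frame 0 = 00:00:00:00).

02:53:00:18

259518 ÷ 25 = 10380 full seconds, remainder 18 frames.
10380 s = 2 h 53 min 0 s.
Timecode: 02:53:00:18.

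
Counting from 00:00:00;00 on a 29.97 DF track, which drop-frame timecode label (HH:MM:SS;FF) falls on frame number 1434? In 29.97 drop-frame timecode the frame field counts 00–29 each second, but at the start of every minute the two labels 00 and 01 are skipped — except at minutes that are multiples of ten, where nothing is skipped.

00:00:47;24

Each 10-minute DF block holds 10 × 60 × 30 − 9 × 2 = 17982 frames. 1434 ÷ 17982 → 0 full blocks, remainder 1434.
Within the partial block the first minute is 1800 frames and each further minute 1798, so 0 further minute boundaries passed. Total skipped labels = 18 × 0 + 2 × 0 = 0.
Non-drop label index = 1434 + 0 = 1434; at 30 labels/s that is 00:00:47:24, i.e. DF 00:00:47;24.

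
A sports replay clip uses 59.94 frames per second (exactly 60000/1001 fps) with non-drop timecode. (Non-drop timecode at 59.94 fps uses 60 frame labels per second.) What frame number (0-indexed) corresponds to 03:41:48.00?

Total seconds to the label: (3 × 3600 + 41 × 60 + 48) = 13308.
Frame index = 13308 × 60 + 0 = 798480.

frame 798480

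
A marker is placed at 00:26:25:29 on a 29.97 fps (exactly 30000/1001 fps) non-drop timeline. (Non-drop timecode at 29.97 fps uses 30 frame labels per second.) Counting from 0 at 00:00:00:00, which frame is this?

Total seconds to the label: (0 × 3600 + 26 × 60 + 25) = 1585.
Frame index = 1585 × 30 + 29 = 47579.

47579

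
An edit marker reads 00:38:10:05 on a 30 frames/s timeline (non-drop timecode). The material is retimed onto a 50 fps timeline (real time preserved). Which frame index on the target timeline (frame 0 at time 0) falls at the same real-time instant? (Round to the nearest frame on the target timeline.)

frame 114508

Source frame index: (0×3600 + 38×60 + 10) × 30 + 5 = 68705.
Real time: 68705 / (30) = 13741/6 s.
Target frame: (13741/6) × (50) = 343525/3 ≈ 114508.333 → 114508.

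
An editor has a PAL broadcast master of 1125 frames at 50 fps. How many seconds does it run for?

Running time = 1125 / (50) = 22.5 s.

22.5 seconds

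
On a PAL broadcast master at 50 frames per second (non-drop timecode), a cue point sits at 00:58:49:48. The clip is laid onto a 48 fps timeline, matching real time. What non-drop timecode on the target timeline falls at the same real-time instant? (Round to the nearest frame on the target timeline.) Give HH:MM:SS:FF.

00:58:49:46

Source frame index: (0×3600 + 58×60 + 49) × 50 + 48 = 176498.
Real time: 176498 / (50) = 88249/25 s.
Target frame: (88249/25) × (48) = 4235952/25 ≈ 169438.080 → 169438.
At 48 labels/s: frame 169438 → 00:58:49:46.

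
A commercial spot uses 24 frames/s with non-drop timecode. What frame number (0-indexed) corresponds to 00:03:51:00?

Total seconds to the label: (0 × 3600 + 3 × 60 + 51) = 231.
Frame index = 231 × 24 + 0 = 5544.

frame 5544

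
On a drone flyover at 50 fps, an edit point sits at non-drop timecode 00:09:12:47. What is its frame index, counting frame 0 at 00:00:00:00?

27647

Total seconds to the label: (0 × 3600 + 9 × 60 + 12) = 552.
Frame index = 552 × 50 + 47 = 27647.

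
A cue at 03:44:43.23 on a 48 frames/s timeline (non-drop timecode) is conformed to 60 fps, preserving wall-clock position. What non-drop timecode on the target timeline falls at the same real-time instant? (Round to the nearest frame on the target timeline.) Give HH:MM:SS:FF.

Source frame index: (3×3600 + 44×60 + 43) × 48 + 23 = 647207.
Real time: 647207 / (48) = 647207/48 s.
Target frame: (647207/48) × (60) = 3236035/4 ≈ 809008.750 → 809009.
At 60 labels/s: frame 809009 → 03:44:43:29.

03:44:43:29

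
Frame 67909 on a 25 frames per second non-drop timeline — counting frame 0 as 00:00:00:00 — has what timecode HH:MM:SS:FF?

67909 ÷ 25 = 2716 full seconds, remainder 9 frames.
2716 s = 0 h 45 min 16 s.
Timecode: 00:45:16:09.

00:45:16:09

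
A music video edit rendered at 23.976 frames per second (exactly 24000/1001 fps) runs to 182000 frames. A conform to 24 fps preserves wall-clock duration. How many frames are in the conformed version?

182182 frames

Target frames = source frames × (target rate / source rate) = 182000 × (24)/(24000/1001) = 182000 × 1001/1000 = 182182.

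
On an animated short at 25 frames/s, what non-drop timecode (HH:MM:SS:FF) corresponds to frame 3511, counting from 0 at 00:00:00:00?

00:02:20:11

3511 ÷ 25 = 140 full seconds, remainder 11 frames.
140 s = 0 h 2 min 20 s.
Timecode: 00:02:20:11.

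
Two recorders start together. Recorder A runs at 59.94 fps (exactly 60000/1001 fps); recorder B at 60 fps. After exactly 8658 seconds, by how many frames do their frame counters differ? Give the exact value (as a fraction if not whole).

39960/77 frames

A emits 60000/1001 × 8658 = 39960000/77 frames; B emits 60 × 8658 = 519480.
Difference = 39960/77 frames (≈ 518.9610); B is ahead of A.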